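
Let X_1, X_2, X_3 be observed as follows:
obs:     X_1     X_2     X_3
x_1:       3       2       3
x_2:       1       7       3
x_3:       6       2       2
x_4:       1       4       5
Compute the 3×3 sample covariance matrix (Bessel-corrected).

Step 1 — column means:
  mean(X_1) = (3 + 1 + 6 + 1) / 4 = 11/4 = 2.75
  mean(X_2) = (2 + 7 + 2 + 4) / 4 = 15/4 = 3.75
  mean(X_3) = (3 + 3 + 2 + 5) / 4 = 13/4 = 3.25

Step 2 — sample covariance S[i,j] = (1/(n-1)) · Σ_k (x_{k,i} - mean_i) · (x_{k,j} - mean_j), with n-1 = 3.
  S[X_1,X_1] = ((0.25)·(0.25) + (-1.75)·(-1.75) + (3.25)·(3.25) + (-1.75)·(-1.75)) / 3 = 16.75/3 = 5.5833
  S[X_1,X_2] = ((0.25)·(-1.75) + (-1.75)·(3.25) + (3.25)·(-1.75) + (-1.75)·(0.25)) / 3 = -12.25/3 = -4.0833
  S[X_1,X_3] = ((0.25)·(-0.25) + (-1.75)·(-0.25) + (3.25)·(-1.25) + (-1.75)·(1.75)) / 3 = -6.75/3 = -2.25
  S[X_2,X_2] = ((-1.75)·(-1.75) + (3.25)·(3.25) + (-1.75)·(-1.75) + (0.25)·(0.25)) / 3 = 16.75/3 = 5.5833
  S[X_2,X_3] = ((-1.75)·(-0.25) + (3.25)·(-0.25) + (-1.75)·(-1.25) + (0.25)·(1.75)) / 3 = 2.25/3 = 0.75
  S[X_3,X_3] = ((-0.25)·(-0.25) + (-0.25)·(-0.25) + (-1.25)·(-1.25) + (1.75)·(1.75)) / 3 = 4.75/3 = 1.5833

S is symmetric (S[j,i] = S[i,j]). Assembling:

S = [[5.5833, -4.0833, -2.25],
 [-4.0833, 5.5833, 0.75],
 [-2.25, 0.75, 1.5833]]


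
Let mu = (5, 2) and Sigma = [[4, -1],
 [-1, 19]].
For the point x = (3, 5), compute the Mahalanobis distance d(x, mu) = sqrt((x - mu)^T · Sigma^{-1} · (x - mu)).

Step 1 — centre the observation: (x - mu) = (-2, 3).

Step 2 — invert Sigma. det(Sigma) = 4·19 - (-1)² = 75.
  Sigma^{-1} = (1/det) · [[d, -b], [-b, a]] = [[0.2533, 0.0133],
 [0.0133, 0.0533]].

Step 3 — form the quadratic (x - mu)^T · Sigma^{-1} · (x - mu):
  Sigma^{-1} · (x - mu) = (-0.4667, 0.1333).
  (x - mu)^T · [Sigma^{-1} · (x - mu)] = (-2)·(-0.4667) + (3)·(0.1333) = 1.3333.

Step 4 — take square root: d = √(1.3333) ≈ 1.1547.

d(x, mu) = √(1.3333) ≈ 1.1547


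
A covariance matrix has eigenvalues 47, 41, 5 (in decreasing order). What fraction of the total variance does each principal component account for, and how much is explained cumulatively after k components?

Step 1 — total variance = trace(Sigma) = Σ λ_i = 47 + 41 + 5 = 93.

Step 2 — fraction explained by component i = λ_i / Σ λ:
  PC1: 47/93 = 0.5054
  PC2: 41/93 = 0.4409
  PC3: 5/93 = 0.0538

Step 3 — cumulative fraction after k components = (λ_1 + ... + λ_k) / Σ λ:
  k = 1: 47/93 = 0.5054
  k = 2: (47 + 41)/93 = 88/93 = 0.9462
  k = 3: (47 + 41 + 5)/93 = 93/93 = 1

Summary (fraction, with percent):

explained: PC1 0.5054 (50.54%), PC2 0.4409 (44.09%), PC3 0.0538 (5.38%);  cumulative: 0.5054, 0.9462, 1


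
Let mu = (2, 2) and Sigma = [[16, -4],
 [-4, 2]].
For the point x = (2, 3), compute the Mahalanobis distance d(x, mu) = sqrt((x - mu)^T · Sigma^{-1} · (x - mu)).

Step 1 — centre the observation: (x - mu) = (0, 1).

Step 2 — invert Sigma. det(Sigma) = 16·2 - (-4)² = 16.
  Sigma^{-1} = (1/det) · [[d, -b], [-b, a]] = [[0.125, 0.25],
 [0.25, 1]].

Step 3 — form the quadratic (x - mu)^T · Sigma^{-1} · (x - mu):
  Sigma^{-1} · (x - mu) = (0.25, 1).
  (x - mu)^T · [Sigma^{-1} · (x - mu)] = (0)·(0.25) + (1)·(1) = 1.

Step 4 — take square root: d = √(1) ≈ 1.

d(x, mu) = √(1) ≈ 1


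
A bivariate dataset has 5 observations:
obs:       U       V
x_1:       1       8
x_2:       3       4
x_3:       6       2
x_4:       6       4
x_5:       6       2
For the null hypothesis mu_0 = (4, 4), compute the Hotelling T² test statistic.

Step 1 — sample mean vector:
  mean(U) = (1 + 3 + 6 + 6 + 6) / 5 = 22/5 = 4.4
  mean(V) = (8 + 4 + 2 + 4 + 2) / 5 = 20/5 = 4
  x̄ = (4.4, 4),  deviation x̄ - mu_0 = (4.4, 4) - (4, 4) = (0.4, 0).

Step 2 — sample covariance matrix, S[i,j] = (1/(n-1)) · Σ_k (x_{k,i} - mean_i) · (x_{k,j} - mean_j), divisor n-1 = 4:
  S[U,U] = ((-3.4)·(-3.4) + (-1.4)·(-1.4) + (1.6)·(1.6) + (1.6)·(1.6) + (1.6)·(1.6)) / 4 = 21.2/4 = 5.3
  S[U,V] = ((-3.4)·(4) + (-1.4)·(0) + (1.6)·(-2) + (1.6)·(0) + (1.6)·(-2)) / 4 = -20/4 = -5
  S[V,V] = ((4)·(4) + (0)·(0) + (-2)·(-2) + (0)·(0) + (-2)·(-2)) / 4 = 24/4 = 6
  S = [[5.3, -5],
 [-5, 6]].

Step 3 — invert S. det(S) = 5.3·6 - (-5)² = 6.8.
  S^{-1} = (1/det) · [[d, -b], [-b, a]] = [[0.8824, 0.7353],
 [0.7353, 0.7794]].

Step 4 — quadratic form (x̄ - mu_0)^T · S^{-1} · (x̄ - mu_0):
  S^{-1} · (x̄ - mu_0) = (0.3529, 0.2941),
  (x̄ - mu_0)^T · [...] = (0.4)·(0.3529) + (0)·(0.2941) = 0.1412.

Step 5 — scale by n: T² = 5 · 0.1412 = 0.7059.

T² ≈ 0.7059


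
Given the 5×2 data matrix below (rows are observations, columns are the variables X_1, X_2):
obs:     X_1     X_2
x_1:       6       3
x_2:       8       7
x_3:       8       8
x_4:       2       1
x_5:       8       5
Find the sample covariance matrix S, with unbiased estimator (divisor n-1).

Step 1 — column means:
  mean(X_1) = (6 + 8 + 8 + 2 + 8) / 5 = 32/5 = 6.4
  mean(X_2) = (3 + 7 + 8 + 1 + 5) / 5 = 24/5 = 4.8

Step 2 — sample covariance S[i,j] = (1/(n-1)) · Σ_k (x_{k,i} - mean_i) · (x_{k,j} - mean_j), with n-1 = 4.
  S[X_1,X_1] = ((-0.4)·(-0.4) + (1.6)·(1.6) + (1.6)·(1.6) + (-4.4)·(-4.4) + (1.6)·(1.6)) / 4 = 27.2/4 = 6.8
  S[X_1,X_2] = ((-0.4)·(-1.8) + (1.6)·(2.2) + (1.6)·(3.2) + (-4.4)·(-3.8) + (1.6)·(0.2)) / 4 = 26.4/4 = 6.6
  S[X_2,X_2] = ((-1.8)·(-1.8) + (2.2)·(2.2) + (3.2)·(3.2) + (-3.8)·(-3.8) + (0.2)·(0.2)) / 4 = 32.8/4 = 8.2

S is symmetric (S[j,i] = S[i,j]). Assembling:

S = [[6.8, 6.6],
 [6.6, 8.2]]


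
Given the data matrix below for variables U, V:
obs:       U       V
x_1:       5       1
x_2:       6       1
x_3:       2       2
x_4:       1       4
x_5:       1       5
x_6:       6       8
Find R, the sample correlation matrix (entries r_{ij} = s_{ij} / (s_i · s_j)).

Step 1 — column means:
  mean(U) = (5 + 6 + 2 + 1 + 1 + 6) / 6 = 21/6 = 3.5
  mean(V) = (1 + 1 + 2 + 4 + 5 + 8) / 6 = 21/6 = 3.5

Step 2 — sample variances and covariances s[i,j] = (1/(n-1)) · Σ_k (x_{k,i} - mean_i) · (x_{k,j} - mean_j), with n-1 = 5:
  s[U,U] = ((1.5)·(1.5) + (2.5)·(2.5) + (-1.5)·(-1.5) + (-2.5)·(-2.5) + (-2.5)·(-2.5) + (2.5)·(2.5)) / 5 = 29.5/5 = 5.9
  s[U,V] = ((1.5)·(-2.5) + (2.5)·(-2.5) + (-1.5)·(-1.5) + (-2.5)·(0.5) + (-2.5)·(1.5) + (2.5)·(4.5)) / 5 = -1.5/5 = -0.3
  s[V,V] = ((-2.5)·(-2.5) + (-2.5)·(-2.5) + (-1.5)·(-1.5) + (0.5)·(0.5) + (1.5)·(1.5) + (4.5)·(4.5)) / 5 = 37.5/5 = 7.5
  Sample standard deviations s_i = √(s[i,i]):
  s(U) = √(5.9) = 2.429
  s(V) = √(7.5) = 2.7386

Step 3 — r_{ij} = s_{ij} / (s_i · s_j):
  r[U,U] = 1 (diagonal).
  r[U,V] = -0.3 / (2.429 · 2.7386) = -0.3 / 6.6521 = -0.0451
  r[V,V] = 1 (diagonal).

R is symmetric with unit diagonal. Assembling:

R = [[1, -0.0451],
 [-0.0451, 1]]


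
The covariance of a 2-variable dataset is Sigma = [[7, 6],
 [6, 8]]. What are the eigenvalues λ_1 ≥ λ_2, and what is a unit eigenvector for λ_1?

Step 1 — characteristic polynomial of 2×2 Sigma:
  det(Sigma - λI) = λ² - trace · λ + det = 0.
  trace = 7 + 8 = 15, det = 7·8 - (6)² = 20.
Step 2 — discriminant:
  Δ = trace² - 4·det = 225 - 80 = 145.
Step 3 — eigenvalues:
  λ = (trace ± √Δ)/2 = (15 ± 12.0416)/2,
  λ_1 = 13.5208,  λ_2 = 1.4792.

Step 4 — unit eigenvector for λ_1: solve (Sigma - λ_1 I)v = 0. First row:
  (7 - 13.5208)·v_x + (6)·v_y = 0, i.e. (-6.5208)·v_x + (6)·v_y = 0,
  so v ∝ (b, λ_1 - a) = (6, 6.5208) = u.
  ||u|| = √((6)² + (6.5208)²) = √(78.5208) ≈ 8.8612,
  v_1 = u/||u|| ≈ (0.6771, 0.7359) (||v_1|| = 1).

λ_1 = 13.5208,  λ_2 = 1.4792;  v_1 ≈ (0.6771, 0.7359)


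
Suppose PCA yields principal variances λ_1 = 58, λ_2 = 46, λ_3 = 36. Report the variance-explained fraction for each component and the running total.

Step 1 — total variance = trace(Sigma) = Σ λ_i = 58 + 46 + 36 = 140.

Step 2 — fraction explained by component i = λ_i / Σ λ:
  PC1: 58/140 = 0.4143
  PC2: 46/140 = 0.3286
  PC3: 36/140 = 0.2571

Step 3 — cumulative fraction after k components = (λ_1 + ... + λ_k) / Σ λ:
  k = 1: 58/140 = 0.4143
  k = 2: (58 + 46)/140 = 104/140 = 0.7429
  k = 3: (58 + 46 + 36)/140 = 140/140 = 1

Summary (fraction, with percent):

explained: PC1 0.4143 (41.43%), PC2 0.3286 (32.86%), PC3 0.2571 (25.71%);  cumulative: 0.4143, 0.7429, 1


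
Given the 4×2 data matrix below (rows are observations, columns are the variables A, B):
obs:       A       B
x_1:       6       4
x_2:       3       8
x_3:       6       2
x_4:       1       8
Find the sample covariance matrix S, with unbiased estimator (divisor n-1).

Step 1 — column means:
  mean(A) = (6 + 3 + 6 + 1) / 4 = 16/4 = 4
  mean(B) = (4 + 8 + 2 + 8) / 4 = 22/4 = 5.5

Step 2 — sample covariance S[i,j] = (1/(n-1)) · Σ_k (x_{k,i} - mean_i) · (x_{k,j} - mean_j), with n-1 = 3.
  S[A,A] = ((2)·(2) + (-1)·(-1) + (2)·(2) + (-3)·(-3)) / 3 = 18/3 = 6
  S[A,B] = ((2)·(-1.5) + (-1)·(2.5) + (2)·(-3.5) + (-3)·(2.5)) / 3 = -20/3 = -6.6667
  S[B,B] = ((-1.5)·(-1.5) + (2.5)·(2.5) + (-3.5)·(-3.5) + (2.5)·(2.5)) / 3 = 27/3 = 9

S is symmetric (S[j,i] = S[i,j]). Assembling:

S = [[6, -6.6667],
 [-6.6667, 9]]


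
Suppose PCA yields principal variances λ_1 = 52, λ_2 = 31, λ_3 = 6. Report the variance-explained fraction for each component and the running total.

Step 1 — total variance = trace(Sigma) = Σ λ_i = 52 + 31 + 6 = 89.

Step 2 — fraction explained by component i = λ_i / Σ λ:
  PC1: 52/89 = 0.5843
  PC2: 31/89 = 0.3483
  PC3: 6/89 = 0.0674

Step 3 — cumulative fraction after k components = (λ_1 + ... + λ_k) / Σ λ:
  k = 1: 52/89 = 0.5843
  k = 2: (52 + 31)/89 = 83/89 = 0.9326
  k = 3: (52 + 31 + 6)/89 = 89/89 = 1

Summary (fraction, with percent):

explained: PC1 0.5843 (58.43%), PC2 0.3483 (34.83%), PC3 0.0674 (6.74%);  cumulative: 0.5843, 0.9326, 1


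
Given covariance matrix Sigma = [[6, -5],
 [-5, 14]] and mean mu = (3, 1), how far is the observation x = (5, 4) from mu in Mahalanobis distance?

Step 1 — centre the observation: (x - mu) = (2, 3).

Step 2 — invert Sigma. det(Sigma) = 6·14 - (-5)² = 59.
  Sigma^{-1} = (1/det) · [[d, -b], [-b, a]] = [[0.2373, 0.0847],
 [0.0847, 0.1017]].

Step 3 — form the quadratic (x - mu)^T · Sigma^{-1} · (x - mu):
  Sigma^{-1} · (x - mu) = (0.7288, 0.4746).
  (x - mu)^T · [Sigma^{-1} · (x - mu)] = (2)·(0.7288) + (3)·(0.4746) = 2.8814.

Step 4 — take square root: d = √(2.8814) ≈ 1.6975.

d(x, mu) = √(2.8814) ≈ 1.6975


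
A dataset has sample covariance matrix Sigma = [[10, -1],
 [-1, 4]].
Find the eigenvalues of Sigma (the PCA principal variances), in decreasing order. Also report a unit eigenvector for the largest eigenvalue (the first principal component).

Step 1 — characteristic polynomial of 2×2 Sigma:
  det(Sigma - λI) = λ² - trace · λ + det = 0.
  trace = 10 + 4 = 14, det = 10·4 - (-1)² = 39.
Step 2 — discriminant:
  Δ = trace² - 4·det = 196 - 156 = 40.
Step 3 — eigenvalues:
  λ = (trace ± √Δ)/2 = (14 ± 6.3246)/2,
  λ_1 = 10.1623,  λ_2 = 3.8377.

Step 4 — unit eigenvector for λ_1: solve (Sigma - λ_1 I)v = 0. First row:
  (10 - 10.1623)·v_x + (-1)·v_y = 0, i.e. (-0.1623)·v_x + (-1)·v_y = 0,
  so v ∝ (b, λ_1 - a) = (-1, 0.1623); multiply by -1 so the first entry is positive: u = (1, -0.1623).
  ||u|| = √((1)² + (-0.1623)²) = √(1.0263) ≈ 1.0131,
  v_1 = u/||u|| ≈ (0.9871, -0.1602) (||v_1|| = 1).

λ_1 = 10.1623,  λ_2 = 3.8377;  v_1 ≈ (0.9871, -0.1602)


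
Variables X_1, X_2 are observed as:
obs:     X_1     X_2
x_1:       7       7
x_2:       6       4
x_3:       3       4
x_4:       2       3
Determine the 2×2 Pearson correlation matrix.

Step 1 — column means:
  mean(X_1) = (7 + 6 + 3 + 2) / 4 = 18/4 = 4.5
  mean(X_2) = (7 + 4 + 4 + 3) / 4 = 18/4 = 4.5

Step 2 — sample variances and covariances s[i,j] = (1/(n-1)) · Σ_k (x_{k,i} - mean_i) · (x_{k,j} - mean_j), with n-1 = 3:
  s[X_1,X_1] = ((2.5)·(2.5) + (1.5)·(1.5) + (-1.5)·(-1.5) + (-2.5)·(-2.5)) / 3 = 17/3 = 5.6667
  s[X_1,X_2] = ((2.5)·(2.5) + (1.5)·(-0.5) + (-1.5)·(-0.5) + (-2.5)·(-1.5)) / 3 = 10/3 = 3.3333
  s[X_2,X_2] = ((2.5)·(2.5) + (-0.5)·(-0.5) + (-0.5)·(-0.5) + (-1.5)·(-1.5)) / 3 = 9/3 = 3
  Sample standard deviations s_i = √(s[i,i]):
  s(X_1) = √(5.6667) = 2.3805
  s(X_2) = √(3) = 1.7321

Step 3 — r_{ij} = s_{ij} / (s_i · s_j):
  r[X_1,X_1] = 1 (diagonal).
  r[X_1,X_2] = 3.3333 / (2.3805 · 1.7321) = 3.3333 / 4.1231 = 0.8085
  r[X_2,X_2] = 1 (diagonal).

R is symmetric with unit diagonal. Assembling:

R = [[1, 0.8085],
 [0.8085, 1]]


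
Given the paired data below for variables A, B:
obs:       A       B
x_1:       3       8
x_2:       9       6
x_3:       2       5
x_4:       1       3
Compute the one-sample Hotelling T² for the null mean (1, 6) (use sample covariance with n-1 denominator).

Step 1 — sample mean vector:
  mean(A) = (3 + 9 + 2 + 1) / 4 = 15/4 = 3.75
  mean(B) = (8 + 6 + 5 + 3) / 4 = 22/4 = 5.5
  x̄ = (3.75, 5.5),  deviation x̄ - mu_0 = (3.75, 5.5) - (1, 6) = (2.75, -0.5).

Step 2 — sample covariance matrix, S[i,j] = (1/(n-1)) · Σ_k (x_{k,i} - mean_i) · (x_{k,j} - mean_j), divisor n-1 = 3:
  S[A,A] = ((-0.75)·(-0.75) + (5.25)·(5.25) + (-1.75)·(-1.75) + (-2.75)·(-2.75)) / 3 = 38.75/3 = 12.9167
  S[A,B] = ((-0.75)·(2.5) + (5.25)·(0.5) + (-1.75)·(-0.5) + (-2.75)·(-2.5)) / 3 = 8.5/3 = 2.8333
  S[B,B] = ((2.5)·(2.5) + (0.5)·(0.5) + (-0.5)·(-0.5) + (-2.5)·(-2.5)) / 3 = 13/3 = 4.3333
  S = [[12.9167, 2.8333],
 [2.8333, 4.3333]].

Step 3 — invert S. det(S) = 12.9167·4.3333 - (2.8333)² = 47.9444.
  S^{-1} = (1/det) · [[d, -b], [-b, a]] = [[0.0904, -0.0591],
 [-0.0591, 0.2694]].

Step 4 — quadratic form (x̄ - mu_0)^T · S^{-1} · (x̄ - mu_0):
  S^{-1} · (x̄ - mu_0) = (0.2781, -0.2972),
  (x̄ - mu_0)^T · [...] = (2.75)·(0.2781) + (-0.5)·(-0.2972) = 0.9134.

Step 5 — scale by n: T² = 4 · 0.9134 = 3.6535.

T² ≈ 3.6535


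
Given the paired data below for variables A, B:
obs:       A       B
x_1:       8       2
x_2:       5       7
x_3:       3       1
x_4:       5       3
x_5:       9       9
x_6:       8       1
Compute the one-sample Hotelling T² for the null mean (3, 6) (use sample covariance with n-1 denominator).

Step 1 — sample mean vector:
  mean(A) = (8 + 5 + 3 + 5 + 9 + 8) / 6 = 38/6 = 6.3333
  mean(B) = (2 + 7 + 1 + 3 + 9 + 1) / 6 = 23/6 = 3.8333
  x̄ = (6.3333, 3.8333),  deviation x̄ - mu_0 = (6.3333, 3.8333) - (3, 6) = (3.3333, -2.1667).

Step 2 — sample covariance matrix, S[i,j] = (1/(n-1)) · Σ_k (x_{k,i} - mean_i) · (x_{k,j} - mean_j), divisor n-1 = 5:
  S[A,A] = ((1.6667)·(1.6667) + (-1.3333)·(-1.3333) + (-3.3333)·(-3.3333) + (-1.3333)·(-1.3333) + (2.6667)·(2.6667) + (1.6667)·(1.6667)) / 5 = 27.3333/5 = 5.4667
  S[A,B] = ((1.6667)·(-1.8333) + (-1.3333)·(3.1667) + (-3.3333)·(-2.8333) + (-1.3333)·(-0.8333) + (2.6667)·(5.1667) + (1.6667)·(-2.8333)) / 5 = 12.3333/5 = 2.4667
  S[B,B] = ((-1.8333)·(-1.8333) + (3.1667)·(3.1667) + (-2.8333)·(-2.8333) + (-0.8333)·(-0.8333) + (5.1667)·(5.1667) + (-2.8333)·(-2.8333)) / 5 = 56.8333/5 = 11.3667
  S = [[5.4667, 2.4667],
 [2.4667, 11.3667]].

Step 3 — invert S. det(S) = 5.4667·11.3667 - (2.4667)² = 56.0533.
  S^{-1} = (1/det) · [[d, -b], [-b, a]] = [[0.2028, -0.044],
 [-0.044, 0.0975]].

Step 4 — quadratic form (x̄ - mu_0)^T · S^{-1} · (x̄ - mu_0):
  S^{-1} · (x̄ - mu_0) = (0.7713, -0.358),
  (x̄ - mu_0)^T · [...] = (3.3333)·(0.7713) + (-2.1667)·(-0.358) = 3.3466.

Step 5 — scale by n: T² = 6 · 3.3466 = 20.0797.

T² ≈ 20.0797


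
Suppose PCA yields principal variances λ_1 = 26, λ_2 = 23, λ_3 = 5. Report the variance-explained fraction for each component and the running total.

Step 1 — total variance = trace(Sigma) = Σ λ_i = 26 + 23 + 5 = 54.

Step 2 — fraction explained by component i = λ_i / Σ λ:
  PC1: 26/54 = 0.4815
  PC2: 23/54 = 0.4259
  PC3: 5/54 = 0.0926

Step 3 — cumulative fraction after k components = (λ_1 + ... + λ_k) / Σ λ:
  k = 1: 26/54 = 0.4815
  k = 2: (26 + 23)/54 = 49/54 = 0.9074
  k = 3: (26 + 23 + 5)/54 = 54/54 = 1

Summary (fraction, with percent):

explained: PC1 0.4815 (48.15%), PC2 0.4259 (42.59%), PC3 0.0926 (9.26%);  cumulative: 0.4815, 0.9074, 1


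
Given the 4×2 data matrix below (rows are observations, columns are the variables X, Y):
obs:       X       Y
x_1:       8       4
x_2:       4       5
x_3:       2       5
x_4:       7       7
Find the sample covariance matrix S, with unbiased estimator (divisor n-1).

Step 1 — column means:
  mean(X) = (8 + 4 + 2 + 7) / 4 = 21/4 = 5.25
  mean(Y) = (4 + 5 + 5 + 7) / 4 = 21/4 = 5.25

Step 2 — sample covariance S[i,j] = (1/(n-1)) · Σ_k (x_{k,i} - mean_i) · (x_{k,j} - mean_j), with n-1 = 3.
  S[X,X] = ((2.75)·(2.75) + (-1.25)·(-1.25) + (-3.25)·(-3.25) + (1.75)·(1.75)) / 3 = 22.75/3 = 7.5833
  S[X,Y] = ((2.75)·(-1.25) + (-1.25)·(-0.25) + (-3.25)·(-0.25) + (1.75)·(1.75)) / 3 = 0.75/3 = 0.25
  S[Y,Y] = ((-1.25)·(-1.25) + (-0.25)·(-0.25) + (-0.25)·(-0.25) + (1.75)·(1.75)) / 3 = 4.75/3 = 1.5833

S is symmetric (S[j,i] = S[i,j]). Assembling:

S = [[7.5833, 0.25],
 [0.25, 1.5833]]


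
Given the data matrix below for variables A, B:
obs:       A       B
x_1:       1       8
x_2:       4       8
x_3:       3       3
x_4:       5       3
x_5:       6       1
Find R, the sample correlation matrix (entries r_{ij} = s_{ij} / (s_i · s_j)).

Step 1 — column means:
  mean(A) = (1 + 4 + 3 + 5 + 6) / 5 = 19/5 = 3.8
  mean(B) = (8 + 8 + 3 + 3 + 1) / 5 = 23/5 = 4.6

Step 2 — sample variances and covariances s[i,j] = (1/(n-1)) · Σ_k (x_{k,i} - mean_i) · (x_{k,j} - mean_j), with n-1 = 4:
  s[A,A] = ((-2.8)·(-2.8) + (0.2)·(0.2) + (-0.8)·(-0.8) + (1.2)·(1.2) + (2.2)·(2.2)) / 4 = 14.8/4 = 3.7
  s[A,B] = ((-2.8)·(3.4) + (0.2)·(3.4) + (-0.8)·(-1.6) + (1.2)·(-1.6) + (2.2)·(-3.6)) / 4 = -17.4/4 = -4.35
  s[B,B] = ((3.4)·(3.4) + (3.4)·(3.4) + (-1.6)·(-1.6) + (-1.6)·(-1.6) + (-3.6)·(-3.6)) / 4 = 41.2/4 = 10.3
  Sample standard deviations s_i = √(s[i,i]):
  s(A) = √(3.7) = 1.9235
  s(B) = √(10.3) = 3.2094

Step 3 — r_{ij} = s_{ij} / (s_i · s_j):
  r[A,A] = 1 (diagonal).
  r[A,B] = -4.35 / (1.9235 · 3.2094) = -4.35 / 6.1733 = -0.7046
  r[B,B] = 1 (diagonal).

R is symmetric with unit diagonal. Assembling:

R = [[1, -0.7046],
 [-0.7046, 1]]


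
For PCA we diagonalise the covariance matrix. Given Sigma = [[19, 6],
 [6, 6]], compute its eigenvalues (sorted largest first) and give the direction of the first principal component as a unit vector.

Step 1 — characteristic polynomial of 2×2 Sigma:
  det(Sigma - λI) = λ² - trace · λ + det = 0.
  trace = 19 + 6 = 25, det = 19·6 - (6)² = 78.
Step 2 — discriminant:
  Δ = trace² - 4·det = 625 - 312 = 313.
Step 3 — eigenvalues:
  λ = (trace ± √Δ)/2 = (25 ± 17.6918)/2,
  λ_1 = 21.3459,  λ_2 = 3.6541.

Step 4 — unit eigenvector for λ_1: solve (Sigma - λ_1 I)v = 0. First row:
  (19 - 21.3459)·v_x + (6)·v_y = 0, i.e. (-2.3459)·v_x + (6)·v_y = 0,
  so v ∝ (b, λ_1 - a) = (6, 2.3459) = u.
  ||u|| = √((6)² + (2.3459)²) = √(41.5033) ≈ 6.4423,
  v_1 = u/||u|| ≈ (0.9313, 0.3641) (||v_1|| = 1).

λ_1 = 21.3459,  λ_2 = 3.6541;  v_1 ≈ (0.9313, 0.3641)


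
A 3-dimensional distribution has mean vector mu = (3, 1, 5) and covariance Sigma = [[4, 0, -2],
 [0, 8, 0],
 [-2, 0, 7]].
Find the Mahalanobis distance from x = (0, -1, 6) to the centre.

Step 1 — centre the observation: (x - mu) = (-3, -2, 1).

Step 2 — invert Sigma (cofactor / det for 3×3, or solve directly):
  Sigma^{-1} = [[0.2917, 0, 0.0833],
 [0, 0.125, 0],
 [0.0833, 0, 0.1667]].

Step 3 — form the quadratic (x - mu)^T · Sigma^{-1} · (x - mu):
  Sigma^{-1} · (x - mu) = (-0.7917, -0.25, -0.0833).
  (x - mu)^T · [Sigma^{-1} · (x - mu)] = (-3)·(-0.7917) + (-2)·(-0.25) + (1)·(-0.0833) = 2.7917.

Step 4 — take square root: d = √(2.7917) ≈ 1.6708.

d(x, mu) = √(2.7917) ≈ 1.6708


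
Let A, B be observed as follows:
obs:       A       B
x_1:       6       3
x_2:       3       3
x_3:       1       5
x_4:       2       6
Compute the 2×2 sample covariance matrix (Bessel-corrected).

Step 1 — column means:
  mean(A) = (6 + 3 + 1 + 2) / 4 = 12/4 = 3
  mean(B) = (3 + 3 + 5 + 6) / 4 = 17/4 = 4.25

Step 2 — sample covariance S[i,j] = (1/(n-1)) · Σ_k (x_{k,i} - mean_i) · (x_{k,j} - mean_j), with n-1 = 3.
  S[A,A] = ((3)·(3) + (0)·(0) + (-2)·(-2) + (-1)·(-1)) / 3 = 14/3 = 4.6667
  S[A,B] = ((3)·(-1.25) + (0)·(-1.25) + (-2)·(0.75) + (-1)·(1.75)) / 3 = -7/3 = -2.3333
  S[B,B] = ((-1.25)·(-1.25) + (-1.25)·(-1.25) + (0.75)·(0.75) + (1.75)·(1.75)) / 3 = 6.75/3 = 2.25

S is symmetric (S[j,i] = S[i,j]). Assembling:

S = [[4.6667, -2.3333],
 [-2.3333, 2.25]]


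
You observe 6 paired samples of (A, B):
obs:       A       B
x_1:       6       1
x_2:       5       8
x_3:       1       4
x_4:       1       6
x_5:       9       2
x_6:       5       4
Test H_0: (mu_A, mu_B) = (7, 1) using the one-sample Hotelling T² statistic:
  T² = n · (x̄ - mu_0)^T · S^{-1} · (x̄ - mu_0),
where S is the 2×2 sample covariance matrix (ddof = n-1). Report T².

Step 1 — sample mean vector:
  mean(A) = (6 + 5 + 1 + 1 + 9 + 5) / 6 = 27/6 = 4.5
  mean(B) = (1 + 8 + 4 + 6 + 2 + 4) / 6 = 25/6 = 4.1667
  x̄ = (4.5, 4.1667),  deviation x̄ - mu_0 = (4.5, 4.1667) - (7, 1) = (-2.5, 3.1667).

Step 2 — sample covariance matrix, S[i,j] = (1/(n-1)) · Σ_k (x_{k,i} - mean_i) · (x_{k,j} - mean_j), divisor n-1 = 5:
  S[A,A] = ((1.5)·(1.5) + (0.5)·(0.5) + (-3.5)·(-3.5) + (-3.5)·(-3.5) + (4.5)·(4.5) + (0.5)·(0.5)) / 5 = 47.5/5 = 9.5
  S[A,B] = ((1.5)·(-3.1667) + (0.5)·(3.8333) + (-3.5)·(-0.1667) + (-3.5)·(1.8333) + (4.5)·(-2.1667) + (0.5)·(-0.1667)) / 5 = -18.5/5 = -3.7
  S[B,B] = ((-3.1667)·(-3.1667) + (3.8333)·(3.8333) + (-0.1667)·(-0.1667) + (1.8333)·(1.8333) + (-2.1667)·(-2.1667) + (-0.1667)·(-0.1667)) / 5 = 32.8333/5 = 6.5667
  S = [[9.5, -3.7],
 [-3.7, 6.5667]].

Step 3 — invert S. det(S) = 9.5·6.5667 - (-3.7)² = 48.6933.
  S^{-1} = (1/det) · [[d, -b], [-b, a]] = [[0.1349, 0.076],
 [0.076, 0.1951]].

Step 4 — quadratic form (x̄ - mu_0)^T · S^{-1} · (x̄ - mu_0):
  S^{-1} · (x̄ - mu_0) = (-0.0965, 0.4278),
  (x̄ - mu_0)^T · [...] = (-2.5)·(-0.0965) + (3.1667)·(0.4278) = 1.5962.

Step 5 — scale by n: T² = 6 · 1.5962 = 9.5769.

T² ≈ 9.5769


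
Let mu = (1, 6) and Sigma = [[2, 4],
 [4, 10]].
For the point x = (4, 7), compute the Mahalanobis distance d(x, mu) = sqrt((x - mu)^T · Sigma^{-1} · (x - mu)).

Step 1 — centre the observation: (x - mu) = (3, 1).

Step 2 — invert Sigma. det(Sigma) = 2·10 - (4)² = 4.
  Sigma^{-1} = (1/det) · [[d, -b], [-b, a]] = [[2.5, -1],
 [-1, 0.5]].

Step 3 — form the quadratic (x - mu)^T · Sigma^{-1} · (x - mu):
  Sigma^{-1} · (x - mu) = (6.5, -2.5).
  (x - mu)^T · [Sigma^{-1} · (x - mu)] = (3)·(6.5) + (1)·(-2.5) = 17.

Step 4 — take square root: d = √(17) ≈ 4.1231.

d(x, mu) = √(17) ≈ 4.1231


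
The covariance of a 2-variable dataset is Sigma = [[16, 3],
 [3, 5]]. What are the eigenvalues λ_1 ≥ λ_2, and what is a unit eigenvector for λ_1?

Step 1 — characteristic polynomial of 2×2 Sigma:
  det(Sigma - λI) = λ² - trace · λ + det = 0.
  trace = 16 + 5 = 21, det = 16·5 - (3)² = 71.
Step 2 — discriminant:
  Δ = trace² - 4·det = 441 - 284 = 157.
Step 3 — eigenvalues:
  λ = (trace ± √Δ)/2 = (21 ± 12.53)/2,
  λ_1 = 16.765,  λ_2 = 4.235.

Step 4 — unit eigenvector for λ_1: solve (Sigma - λ_1 I)v = 0. First row:
  (16 - 16.765)·v_x + (3)·v_y = 0, i.e. (-0.765)·v_x + (3)·v_y = 0,
  so v ∝ (b, λ_1 - a) = (3, 0.765) = u.
  ||u|| = √((3)² + (0.765)²) = √(9.5852) ≈ 3.096,
  v_1 = u/||u|| ≈ (0.969, 0.2471) (||v_1|| = 1).

λ_1 = 16.765,  λ_2 = 4.235;  v_1 ≈ (0.969, 0.2471)


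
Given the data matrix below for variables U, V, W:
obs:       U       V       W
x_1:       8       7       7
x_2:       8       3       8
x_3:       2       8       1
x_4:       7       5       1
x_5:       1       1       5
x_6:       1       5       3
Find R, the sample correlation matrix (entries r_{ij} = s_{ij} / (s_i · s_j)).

Step 1 — column means:
  mean(U) = (8 + 8 + 2 + 7 + 1 + 1) / 6 = 27/6 = 4.5
  mean(V) = (7 + 3 + 8 + 5 + 1 + 5) / 6 = 29/6 = 4.8333
  mean(W) = (7 + 8 + 1 + 1 + 5 + 3) / 6 = 25/6 = 4.1667

Step 2 — sample variances and covariances s[i,j] = (1/(n-1)) · Σ_k (x_{k,i} - mean_i) · (x_{k,j} - mean_j), with n-1 = 5:
  s[U,U] = ((3.5)·(3.5) + (3.5)·(3.5) + (-2.5)·(-2.5) + (2.5)·(2.5) + (-3.5)·(-3.5) + (-3.5)·(-3.5)) / 5 = 61.5/5 = 12.3
  s[U,V] = ((3.5)·(2.1667) + (3.5)·(-1.8333) + (-2.5)·(3.1667) + (2.5)·(0.1667) + (-3.5)·(-3.8333) + (-3.5)·(0.1667)) / 5 = 6.5/5 = 1.3
  s[U,W] = ((3.5)·(2.8333) + (3.5)·(3.8333) + (-2.5)·(-3.1667) + (2.5)·(-3.1667) + (-3.5)·(0.8333) + (-3.5)·(-1.1667)) / 5 = 24.5/5 = 4.9
  s[V,V] = ((2.1667)·(2.1667) + (-1.8333)·(-1.8333) + (3.1667)·(3.1667) + (0.1667)·(0.1667) + (-3.8333)·(-3.8333) + (0.1667)·(0.1667)) / 5 = 32.8333/5 = 6.5667
  s[V,W] = ((2.1667)·(2.8333) + (-1.8333)·(3.8333) + (3.1667)·(-3.1667) + (0.1667)·(-3.1667) + (-3.8333)·(0.8333) + (0.1667)·(-1.1667)) / 5 = -14.8333/5 = -2.9667
  s[W,W] = ((2.8333)·(2.8333) + (3.8333)·(3.8333) + (-3.1667)·(-3.1667) + (-3.1667)·(-3.1667) + (0.8333)·(0.8333) + (-1.1667)·(-1.1667)) / 5 = 44.8333/5 = 8.9667
  Sample standard deviations s_i = √(s[i,i]):
  s(U) = √(12.3) = 3.5071
  s(V) = √(6.5667) = 2.5626
  s(W) = √(8.9667) = 2.9944

Step 3 — r_{ij} = s_{ij} / (s_i · s_j):
  r[U,U] = 1 (diagonal).
  r[U,V] = 1.3 / (3.5071 · 2.5626) = 1.3 / 8.9872 = 0.1446
  r[U,W] = 4.9 / (3.5071 · 2.9944) = 4.9 / 10.5019 = 0.4666
  r[V,V] = 1 (diagonal).
  r[V,W] = -2.9667 / (2.5626 · 2.9944) = -2.9667 / 7.6734 = -0.3866
  r[W,W] = 1 (diagonal).

R is symmetric with unit diagonal. Assembling:

R = [[1, 0.1446, 0.4666],
 [0.1446, 1, -0.3866],
 [0.4666, -0.3866, 1]]


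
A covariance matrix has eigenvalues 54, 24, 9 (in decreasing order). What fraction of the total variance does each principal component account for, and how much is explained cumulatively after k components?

Step 1 — total variance = trace(Sigma) = Σ λ_i = 54 + 24 + 9 = 87.

Step 2 — fraction explained by component i = λ_i / Σ λ:
  PC1: 54/87 = 0.6207
  PC2: 24/87 = 0.2759
  PC3: 9/87 = 0.1034

Step 3 — cumulative fraction after k components = (λ_1 + ... + λ_k) / Σ λ:
  k = 1: 54/87 = 0.6207
  k = 2: (54 + 24)/87 = 78/87 = 0.8966
  k = 3: (54 + 24 + 9)/87 = 87/87 = 1

Summary (fraction, with percent):

explained: PC1 0.6207 (62.07%), PC2 0.2759 (27.59%), PC3 0.1034 (10.34%);  cumulative: 0.6207, 0.8966, 1


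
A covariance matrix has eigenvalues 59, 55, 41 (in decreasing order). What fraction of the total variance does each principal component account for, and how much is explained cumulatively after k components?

Step 1 — total variance = trace(Sigma) = Σ λ_i = 59 + 55 + 41 = 155.

Step 2 — fraction explained by component i = λ_i / Σ λ:
  PC1: 59/155 = 0.3806
  PC2: 55/155 = 0.3548
  PC3: 41/155 = 0.2645

Step 3 — cumulative fraction after k components = (λ_1 + ... + λ_k) / Σ λ:
  k = 1: 59/155 = 0.3806
  k = 2: (59 + 55)/155 = 114/155 = 0.7355
  k = 3: (59 + 55 + 41)/155 = 155/155 = 1

Summary (fraction, with percent):

explained: PC1 0.3806 (38.06%), PC2 0.3548 (35.48%), PC3 0.2645 (26.45%);  cumulative: 0.3806, 0.7355, 1


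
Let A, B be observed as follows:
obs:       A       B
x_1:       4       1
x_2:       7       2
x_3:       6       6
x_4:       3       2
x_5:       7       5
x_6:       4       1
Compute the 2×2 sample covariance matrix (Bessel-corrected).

Step 1 — column means:
  mean(A) = (4 + 7 + 6 + 3 + 7 + 4) / 6 = 31/6 = 5.1667
  mean(B) = (1 + 2 + 6 + 2 + 5 + 1) / 6 = 17/6 = 2.8333

Step 2 — sample covariance S[i,j] = (1/(n-1)) · Σ_k (x_{k,i} - mean_i) · (x_{k,j} - mean_j), with n-1 = 5.
  S[A,A] = ((-1.1667)·(-1.1667) + (1.8333)·(1.8333) + (0.8333)·(0.8333) + (-2.1667)·(-2.1667) + (1.8333)·(1.8333) + (-1.1667)·(-1.1667)) / 5 = 14.8333/5 = 2.9667
  S[A,B] = ((-1.1667)·(-1.8333) + (1.8333)·(-0.8333) + (0.8333)·(3.1667) + (-2.1667)·(-0.8333) + (1.8333)·(2.1667) + (-1.1667)·(-1.8333)) / 5 = 11.1667/5 = 2.2333
  S[B,B] = ((-1.8333)·(-1.8333) + (-0.8333)·(-0.8333) + (3.1667)·(3.1667) + (-0.8333)·(-0.8333) + (2.1667)·(2.1667) + (-1.8333)·(-1.8333)) / 5 = 22.8333/5 = 4.5667

S is symmetric (S[j,i] = S[i,j]). Assembling:

S = [[2.9667, 2.2333],
 [2.2333, 4.5667]]


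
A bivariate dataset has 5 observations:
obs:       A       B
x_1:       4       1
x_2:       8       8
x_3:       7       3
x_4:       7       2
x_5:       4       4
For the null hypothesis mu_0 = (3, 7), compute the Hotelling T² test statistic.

Step 1 — sample mean vector:
  mean(A) = (4 + 8 + 7 + 7 + 4) / 5 = 30/5 = 6
  mean(B) = (1 + 8 + 3 + 2 + 4) / 5 = 18/5 = 3.6
  x̄ = (6, 3.6),  deviation x̄ - mu_0 = (6, 3.6) - (3, 7) = (3, -3.4).

Step 2 — sample covariance matrix, S[i,j] = (1/(n-1)) · Σ_k (x_{k,i} - mean_i) · (x_{k,j} - mean_j), divisor n-1 = 4:
  S[A,A] = ((-2)·(-2) + (2)·(2) + (1)·(1) + (1)·(1) + (-2)·(-2)) / 4 = 14/4 = 3.5
  S[A,B] = ((-2)·(-2.6) + (2)·(4.4) + (1)·(-0.6) + (1)·(-1.6) + (-2)·(0.4)) / 4 = 11/4 = 2.75
  S[B,B] = ((-2.6)·(-2.6) + (4.4)·(4.4) + (-0.6)·(-0.6) + (-1.6)·(-1.6) + (0.4)·(0.4)) / 4 = 29.2/4 = 7.3
  S = [[3.5, 2.75],
 [2.75, 7.3]].

Step 3 — invert S. det(S) = 3.5·7.3 - (2.75)² = 17.9875.
  S^{-1} = (1/det) · [[d, -b], [-b, a]] = [[0.4058, -0.1529],
 [-0.1529, 0.1946]].

Step 4 — quadratic form (x̄ - mu_0)^T · S^{-1} · (x̄ - mu_0):
  S^{-1} · (x̄ - mu_0) = (1.7373, -1.1202),
  (x̄ - mu_0)^T · [...] = (3)·(1.7373) + (-3.4)·(-1.1202) = 9.0207.

Step 5 — scale by n: T² = 5 · 9.0207 = 45.1035.

T² ≈ 45.1035


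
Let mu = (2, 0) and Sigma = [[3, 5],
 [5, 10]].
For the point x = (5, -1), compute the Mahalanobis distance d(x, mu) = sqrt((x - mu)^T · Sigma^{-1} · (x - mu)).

Step 1 — centre the observation: (x - mu) = (3, -1).

Step 2 — invert Sigma. det(Sigma) = 3·10 - (5)² = 5.
  Sigma^{-1} = (1/det) · [[d, -b], [-b, a]] = [[2, -1],
 [-1, 0.6]].

Step 3 — form the quadratic (x - mu)^T · Sigma^{-1} · (x - mu):
  Sigma^{-1} · (x - mu) = (7, -3.6).
  (x - mu)^T · [Sigma^{-1} · (x - mu)] = (3)·(7) + (-1)·(-3.6) = 24.6.

Step 4 — take square root: d = √(24.6) ≈ 4.9598.

d(x, mu) = √(24.6) ≈ 4.9598


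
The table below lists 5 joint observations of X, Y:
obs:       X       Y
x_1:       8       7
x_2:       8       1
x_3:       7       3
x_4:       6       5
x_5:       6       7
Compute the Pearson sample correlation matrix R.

Step 1 — column means:
  mean(X) = (8 + 8 + 7 + 6 + 6) / 5 = 35/5 = 7
  mean(Y) = (7 + 1 + 3 + 5 + 7) / 5 = 23/5 = 4.6

Step 2 — sample variances and covariances s[i,j] = (1/(n-1)) · Σ_k (x_{k,i} - mean_i) · (x_{k,j} - mean_j), with n-1 = 4:
  s[X,X] = ((1)·(1) + (1)·(1) + (0)·(0) + (-1)·(-1) + (-1)·(-1)) / 4 = 4/4 = 1
  s[X,Y] = ((1)·(2.4) + (1)·(-3.6) + (0)·(-1.6) + (-1)·(0.4) + (-1)·(2.4)) / 4 = -4/4 = -1
  s[Y,Y] = ((2.4)·(2.4) + (-3.6)·(-3.6) + (-1.6)·(-1.6) + (0.4)·(0.4) + (2.4)·(2.4)) / 4 = 27.2/4 = 6.8
  Sample standard deviations s_i = √(s[i,i]):
  s(X) = √(1) = 1
  s(Y) = √(6.8) = 2.6077

Step 3 — r_{ij} = s_{ij} / (s_i · s_j):
  r[X,X] = 1 (diagonal).
  r[X,Y] = -1 / (1 · 2.6077) = -1 / 2.6077 = -0.3835
  r[Y,Y] = 1 (diagonal).

R is symmetric with unit diagonal. Assembling:

R = [[1, -0.3835],
 [-0.3835, 1]]


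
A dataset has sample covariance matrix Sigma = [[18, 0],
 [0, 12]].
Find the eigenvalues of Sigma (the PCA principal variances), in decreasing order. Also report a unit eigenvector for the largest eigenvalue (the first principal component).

Step 1 — characteristic polynomial of 2×2 Sigma:
  det(Sigma - λI) = λ² - trace · λ + det = 0.
  trace = 18 + 12 = 30, det = 18·12 - (0)² = 216.
Step 2 — discriminant:
  Δ = trace² - 4·det = 900 - 864 = 36.
Step 3 — eigenvalues:
  λ = (trace ± √Δ)/2 = (30 ± 6)/2,
  λ_1 = 18,  λ_2 = 12.

Step 4 — unit eigenvector for λ_1: Sigma is diagonal, so its eigenvectors are the coordinate axes. λ_1 = 18 is the diagonal entry on the first coordinate axis, hence
  v_1 = (1, 0) (||v_1|| = 1).

λ_1 = 18,  λ_2 = 12;  v_1 ≈ (1, 0)


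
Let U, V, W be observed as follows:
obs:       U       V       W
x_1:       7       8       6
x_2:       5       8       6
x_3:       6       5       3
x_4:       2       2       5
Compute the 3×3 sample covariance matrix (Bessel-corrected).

Step 1 — column means:
  mean(U) = (7 + 5 + 6 + 2) / 4 = 20/4 = 5
  mean(V) = (8 + 8 + 5 + 2) / 4 = 23/4 = 5.75
  mean(W) = (6 + 6 + 3 + 5) / 4 = 20/4 = 5

Step 2 — sample covariance S[i,j] = (1/(n-1)) · Σ_k (x_{k,i} - mean_i) · (x_{k,j} - mean_j), with n-1 = 3.
  S[U,U] = ((2)·(2) + (0)·(0) + (1)·(1) + (-3)·(-3)) / 3 = 14/3 = 4.6667
  S[U,V] = ((2)·(2.25) + (0)·(2.25) + (1)·(-0.75) + (-3)·(-3.75)) / 3 = 15/3 = 5
  S[U,W] = ((2)·(1) + (0)·(1) + (1)·(-2) + (-3)·(0)) / 3 = 0/3 = 0
  S[V,V] = ((2.25)·(2.25) + (2.25)·(2.25) + (-0.75)·(-0.75) + (-3.75)·(-3.75)) / 3 = 24.75/3 = 8.25
  S[V,W] = ((2.25)·(1) + (2.25)·(1) + (-0.75)·(-2) + (-3.75)·(0)) / 3 = 6/3 = 2
  S[W,W] = ((1)·(1) + (1)·(1) + (-2)·(-2) + (0)·(0)) / 3 = 6/3 = 2

S is symmetric (S[j,i] = S[i,j]). Assembling:

S = [[4.6667, 5, 0],
 [5, 8.25, 2],
 [0, 2, 2]]


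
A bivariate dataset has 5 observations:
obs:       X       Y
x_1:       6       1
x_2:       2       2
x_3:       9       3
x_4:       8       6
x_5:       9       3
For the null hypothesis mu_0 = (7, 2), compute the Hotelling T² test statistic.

Step 1 — sample mean vector:
  mean(X) = (6 + 2 + 9 + 8 + 9) / 5 = 34/5 = 6.8
  mean(Y) = (1 + 2 + 3 + 6 + 3) / 5 = 15/5 = 3
  x̄ = (6.8, 3),  deviation x̄ - mu_0 = (6.8, 3) - (7, 2) = (-0.2, 1).

Step 2 — sample covariance matrix, S[i,j] = (1/(n-1)) · Σ_k (x_{k,i} - mean_i) · (x_{k,j} - mean_j), divisor n-1 = 4:
  S[X,X] = ((-0.8)·(-0.8) + (-4.8)·(-4.8) + (2.2)·(2.2) + (1.2)·(1.2) + (2.2)·(2.2)) / 4 = 34.8/4 = 8.7
  S[X,Y] = ((-0.8)·(-2) + (-4.8)·(-1) + (2.2)·(0) + (1.2)·(3) + (2.2)·(0)) / 4 = 10/4 = 2.5
  S[Y,Y] = ((-2)·(-2) + (-1)·(-1) + (0)·(0) + (3)·(3) + (0)·(0)) / 4 = 14/4 = 3.5
  S = [[8.7, 2.5],
 [2.5, 3.5]].

Step 3 — invert S. det(S) = 8.7·3.5 - (2.5)² = 24.2.
  S^{-1} = (1/det) · [[d, -b], [-b, a]] = [[0.1446, -0.1033],
 [-0.1033, 0.3595]].

Step 4 — quadratic form (x̄ - mu_0)^T · S^{-1} · (x̄ - mu_0):
  S^{-1} · (x̄ - mu_0) = (-0.1322, 0.3802),
  (x̄ - mu_0)^T · [...] = (-0.2)·(-0.1322) + (1)·(0.3802) = 0.4066.

Step 5 — scale by n: T² = 5 · 0.4066 = 2.0331.

T² ≈ 2.0331


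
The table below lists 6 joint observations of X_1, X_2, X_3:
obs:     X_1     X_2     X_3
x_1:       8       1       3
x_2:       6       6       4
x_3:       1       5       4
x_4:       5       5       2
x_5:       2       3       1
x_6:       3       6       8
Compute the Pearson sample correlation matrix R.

Step 1 — column means:
  mean(X_1) = (8 + 6 + 1 + 5 + 2 + 3) / 6 = 25/6 = 4.1667
  mean(X_2) = (1 + 6 + 5 + 5 + 3 + 6) / 6 = 26/6 = 4.3333
  mean(X_3) = (3 + 4 + 4 + 2 + 1 + 8) / 6 = 22/6 = 3.6667

Step 2 — sample variances and covariances s[i,j] = (1/(n-1)) · Σ_k (x_{k,i} - mean_i) · (x_{k,j} - mean_j), with n-1 = 5:
  s[X_1,X_1] = ((3.8333)·(3.8333) + (1.8333)·(1.8333) + (-3.1667)·(-3.1667) + (0.8333)·(0.8333) + (-2.1667)·(-2.1667) + (-1.1667)·(-1.1667)) / 5 = 34.8333/5 = 6.9667
  s[X_1,X_2] = ((3.8333)·(-3.3333) + (1.8333)·(1.6667) + (-3.1667)·(0.6667) + (0.8333)·(0.6667) + (-2.1667)·(-1.3333) + (-1.1667)·(1.6667)) / 5 = -10.3333/5 = -2.0667
  s[X_1,X_3] = ((3.8333)·(-0.6667) + (1.8333)·(0.3333) + (-3.1667)·(0.3333) + (0.8333)·(-1.6667) + (-2.1667)·(-2.6667) + (-1.1667)·(4.3333)) / 5 = -3.6667/5 = -0.7333
  s[X_2,X_2] = ((-3.3333)·(-3.3333) + (1.6667)·(1.6667) + (0.6667)·(0.6667) + (0.6667)·(0.6667) + (-1.3333)·(-1.3333) + (1.6667)·(1.6667)) / 5 = 19.3333/5 = 3.8667
  s[X_2,X_3] = ((-3.3333)·(-0.6667) + (1.6667)·(0.3333) + (0.6667)·(0.3333) + (0.6667)·(-1.6667) + (-1.3333)·(-2.6667) + (1.6667)·(4.3333)) / 5 = 12.6667/5 = 2.5333
  s[X_3,X_3] = ((-0.6667)·(-0.6667) + (0.3333)·(0.3333) + (0.3333)·(0.3333) + (-1.6667)·(-1.6667) + (-2.6667)·(-2.6667) + (4.3333)·(4.3333)) / 5 = 29.3333/5 = 5.8667
  Sample standard deviations s_i = √(s[i,i]):
  s(X_1) = √(6.9667) = 2.6394
  s(X_2) = √(3.8667) = 1.9664
  s(X_3) = √(5.8667) = 2.4221

Step 3 — r_{ij} = s_{ij} / (s_i · s_j):
  r[X_1,X_1] = 1 (diagonal).
  r[X_1,X_2] = -2.0667 / (2.6394 · 1.9664) = -2.0667 / 5.1902 = -0.3982
  r[X_1,X_3] = -0.7333 / (2.6394 · 2.4221) = -0.7333 / 6.3931 = -0.1147
  r[X_2,X_2] = 1 (diagonal).
  r[X_2,X_3] = 2.5333 / (1.9664 · 2.4221) = 2.5333 / 4.7628 = 0.5319
  r[X_3,X_3] = 1 (diagonal).

R is symmetric with unit diagonal. Assembling:

R = [[1, -0.3982, -0.1147],
 [-0.3982, 1, 0.5319],
 [-0.1147, 0.5319, 1]]


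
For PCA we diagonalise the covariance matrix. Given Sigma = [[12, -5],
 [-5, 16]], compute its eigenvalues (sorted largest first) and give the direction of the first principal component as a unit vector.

Step 1 — characteristic polynomial of 2×2 Sigma:
  det(Sigma - λI) = λ² - trace · λ + det = 0.
  trace = 12 + 16 = 28, det = 12·16 - (-5)² = 167.
Step 2 — discriminant:
  Δ = trace² - 4·det = 784 - 668 = 116.
Step 3 — eigenvalues:
  λ = (trace ± √Δ)/2 = (28 ± 10.7703)/2,
  λ_1 = 19.3852,  λ_2 = 8.6148.

Step 4 — unit eigenvector for λ_1: solve (Sigma - λ_1 I)v = 0. First row:
  (12 - 19.3852)·v_x + (-5)·v_y = 0, i.e. (-7.3852)·v_x + (-5)·v_y = 0,
  so v ∝ (b, λ_1 - a) = (-5, 7.3852); multiply by -1 so the first entry is positive: u = (5, -7.3852).
  ||u|| = √((5)² + (-7.3852)²) = √(79.5407) ≈ 8.9186,
  v_1 = u/||u|| ≈ (0.5606, -0.8281) (||v_1|| = 1).

λ_1 = 19.3852,  λ_2 = 8.6148;  v_1 ≈ (0.5606, -0.8281)


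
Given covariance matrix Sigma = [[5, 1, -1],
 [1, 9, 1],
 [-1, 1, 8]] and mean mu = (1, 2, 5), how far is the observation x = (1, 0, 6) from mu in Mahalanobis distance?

Step 1 — centre the observation: (x - mu) = (0, -2, 1).

Step 2 — invert Sigma (cofactor / det for 3×3, or solve directly):
  Sigma^{-1} = [[0.2113, -0.0268, 0.0298],
 [-0.0268, 0.1161, -0.0179],
 [0.0298, -0.0179, 0.131]].

Step 3 — form the quadratic (x - mu)^T · Sigma^{-1} · (x - mu):
  Sigma^{-1} · (x - mu) = (0.0833, -0.25, 0.1667).
  (x - mu)^T · [Sigma^{-1} · (x - mu)] = (0)·(0.0833) + (-2)·(-0.25) + (1)·(0.1667) = 0.6667.

Step 4 — take square root: d = √(0.6667) ≈ 0.8165.

d(x, mu) = √(0.6667) ≈ 0.8165


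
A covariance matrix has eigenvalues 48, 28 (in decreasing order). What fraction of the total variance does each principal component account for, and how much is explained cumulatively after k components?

Step 1 — total variance = trace(Sigma) = Σ λ_i = 48 + 28 = 76.

Step 2 — fraction explained by component i = λ_i / Σ λ:
  PC1: 48/76 = 0.6316
  PC2: 28/76 = 0.3684

Step 3 — cumulative fraction after k components = (λ_1 + ... + λ_k) / Σ λ:
  k = 1: 48/76 = 0.6316
  k = 2: (48 + 28)/76 = 76/76 = 1

Summary (fraction, with percent):

explained: PC1 0.6316 (63.16%), PC2 0.3684 (36.84%);  cumulative: 0.6316, 1


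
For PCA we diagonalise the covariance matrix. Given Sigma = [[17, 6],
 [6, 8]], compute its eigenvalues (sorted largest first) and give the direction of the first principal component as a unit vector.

Step 1 — characteristic polynomial of 2×2 Sigma:
  det(Sigma - λI) = λ² - trace · λ + det = 0.
  trace = 17 + 8 = 25, det = 17·8 - (6)² = 100.
Step 2 — discriminant:
  Δ = trace² - 4·det = 625 - 400 = 225.
Step 3 — eigenvalues:
  λ = (trace ± √Δ)/2 = (25 ± 15)/2,
  λ_1 = 20,  λ_2 = 5.

Step 4 — unit eigenvector for λ_1: solve (Sigma - λ_1 I)v = 0. First row:
  (17 - 20)·v_x + (6)·v_y = 0, i.e. (-3)·v_x + (6)·v_y = 0,
  so v ∝ (b, λ_1 - a) = (6, 3) = u.
  ||u|| = √((6)² + (3)²) = √(45) ≈ 6.7082,
  v_1 = u/||u|| ≈ (0.8944, 0.4472) (||v_1|| = 1).

λ_1 = 20,  λ_2 = 5;  v_1 ≈ (0.8944, 0.4472)


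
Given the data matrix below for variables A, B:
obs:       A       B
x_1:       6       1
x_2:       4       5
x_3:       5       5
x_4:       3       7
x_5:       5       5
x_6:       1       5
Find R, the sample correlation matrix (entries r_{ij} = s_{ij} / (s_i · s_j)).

Step 1 — column means:
  mean(A) = (6 + 4 + 5 + 3 + 5 + 1) / 6 = 24/6 = 4
  mean(B) = (1 + 5 + 5 + 7 + 5 + 5) / 6 = 28/6 = 4.6667

Step 2 — sample variances and covariances s[i,j] = (1/(n-1)) · Σ_k (x_{k,i} - mean_i) · (x_{k,j} - mean_j), with n-1 = 5:
  s[A,A] = ((2)·(2) + (0)·(0) + (1)·(1) + (-1)·(-1) + (1)·(1) + (-3)·(-3)) / 5 = 16/5 = 3.2
  s[A,B] = ((2)·(-3.6667) + (0)·(0.3333) + (1)·(0.3333) + (-1)·(2.3333) + (1)·(0.3333) + (-3)·(0.3333)) / 5 = -10/5 = -2
  s[B,B] = ((-3.6667)·(-3.6667) + (0.3333)·(0.3333) + (0.3333)·(0.3333) + (2.3333)·(2.3333) + (0.3333)·(0.3333) + (0.3333)·(0.3333)) / 5 = 19.3333/5 = 3.8667
  Sample standard deviations s_i = √(s[i,i]):
  s(A) = √(3.2) = 1.7889
  s(B) = √(3.8667) = 1.9664

Step 3 — r_{ij} = s_{ij} / (s_i · s_j):
  r[A,A] = 1 (diagonal).
  r[A,B] = -2 / (1.7889 · 1.9664) = -2 / 3.5176 = -0.5686
  r[B,B] = 1 (diagonal).

R is symmetric with unit diagonal. Assembling:

R = [[1, -0.5686],
 [-0.5686, 1]]
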